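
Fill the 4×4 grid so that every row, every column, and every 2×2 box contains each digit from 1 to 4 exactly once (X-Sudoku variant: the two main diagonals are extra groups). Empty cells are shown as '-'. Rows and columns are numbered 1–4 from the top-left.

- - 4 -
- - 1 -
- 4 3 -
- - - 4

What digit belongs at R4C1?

3

R2C2 = 2: row 2 has {1}; col 2 has {4}; box has {}; main diagonal has {3,4} → only 2 remains.
R2C4 = 3: row 2 has {1,2}; col 4 has {4}; box has {1,4} → only 3 remains.
R4C3 = 2: row 4 has {4}; col 3 has {1,3,4}; box has {3,4} → only 2 remains.
R1C1 = 1: row 1 has {4}; col 1 has {}; box has {2}; main diagonal has {2,3,4} → only 1 remains.
R1C2 = 3: row 1 has {1,4}; col 2 has {2,4}; box has {1,2} → only 3 remains.
R1C4 = 2: row 1 has {1,3,4}; col 4 has {3,4}; box has {1,3,4}; anti-diagonal has {1,4} → only 2 remains.
R2C1 = 4: row 2 has {1,2,3}; col 1 has {1}; box has {1,2,3} → only 4 remains.
R3C1 = 2: row 3 has {3,4}; col 1 has {1,4}; box has {4} → only 2 remains.
R3C4 = 1: row 3 has {2,3,4}; col 4 has {2,3,4}; box has {2,3,4} → only 1 remains.
R4C1 = 3: row 4 has {2,4}; col 1 has {1,2,4}; box has {2,4}; anti-diagonal has {1,2,4} → only 3 remains.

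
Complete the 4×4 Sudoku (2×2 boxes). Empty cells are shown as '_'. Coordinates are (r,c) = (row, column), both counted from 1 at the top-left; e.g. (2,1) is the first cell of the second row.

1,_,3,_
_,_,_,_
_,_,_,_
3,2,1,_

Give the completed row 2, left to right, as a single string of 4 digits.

2341

(1,2) = 4: row 1 has {1,3}; col 2 has {2}; box has {1} → only 4 remains.
(1,4) = 2: row 1 has {1,3,4}; col 4 has {}; box has {3} → only 2 remains.
(2,1) = 2: row 2 has {}; col 1 has {1,3}; box has {1,4} → only 2 remains.
(2,2) = 3: row 2 has {2}; col 2 has {2,4}; box has {1,2,4} → only 3 remains.
(2,3) = 4: row 2 has {2,3}; col 3 has {1,3}; box has {2,3} → only 4 remains.
(2,4) = 1: row 2 has {2,3,4}; col 4 has {2}; box has {2,3,4} → only 1 remains.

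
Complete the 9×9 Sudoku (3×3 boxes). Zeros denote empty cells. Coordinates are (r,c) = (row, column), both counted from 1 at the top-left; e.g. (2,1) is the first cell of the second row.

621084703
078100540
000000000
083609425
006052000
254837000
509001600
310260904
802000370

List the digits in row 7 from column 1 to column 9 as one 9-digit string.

(1,8) = 9 (sole candidate).
(2,1) = 9 (sole candidate).
(2,5) = 2 (sole candidate).
(2,9) = 6 (sole candidate).
(3,1) = 4 (sole candidate).
(3,2) = 3 (sole candidate).
(3,3) = 5 (sole candidate).
(3,6) = 6 (sole candidate).
(4,5) = 1 (sole candidate).
(5,2) = 9 (sole candidate).
(5,4) = 4 (sole candidate).
(6,7) = 1 (sole candidate).
(6,8) = 6 (sole candidate).
(6,9) = 9 (sole candidate).
(7,2) = 4: row 7 has {1,5,6,9}; col 2 has {1,2,3,5,7,8,9}; box has {1,2,3,5,8,9} → only 4 remains.
(7,5) = 7: row 7 has {1,4,5,6,9}; col 5 has {1,2,3,5,6,8}; box has {1,2,6} → only 7 remains.
(7,8) = 8: row 7 has {1,4,5,6,7,9}; col 8 has {2,4,6,7,9}; box has {3,4,6,7,9} → only 8 remains.
(7,9) = 2: row 7 has {1,4,5,6,7,8,9}; col 9 has {3,4,5,6,9}; box has {3,4,6,7,8,9} → only 2 remains.
(8,3) = 7 (sole candidate).
(8,8) = 5 (sole candidate).
(9,2) = 6 (sole candidate).
(9,6) = 5 (sole candidate).
(9,9) = 1 (sole candidate).
(1,4) = 5 (sole candidate).
(2,6) = 3 (sole candidate).
(3,5) = 9 (sole candidate).
(3,8) = 1 (sole candidate).
(3,9) = 8 (sole candidate).
(4,1) = 7 (sole candidate).
(5,1) = 1 (sole candidate).
(5,7) = 8 (sole candidate).
(5,8) = 3 (sole candidate).
(5,9) = 7 (sole candidate).
(7,4) = 3: row 7 has {1,2,4,5,6,7,8,9}; col 4 has {1,2,4,5,6,8}; box has {1,2,5,6,7} → only 3 remains.

549371682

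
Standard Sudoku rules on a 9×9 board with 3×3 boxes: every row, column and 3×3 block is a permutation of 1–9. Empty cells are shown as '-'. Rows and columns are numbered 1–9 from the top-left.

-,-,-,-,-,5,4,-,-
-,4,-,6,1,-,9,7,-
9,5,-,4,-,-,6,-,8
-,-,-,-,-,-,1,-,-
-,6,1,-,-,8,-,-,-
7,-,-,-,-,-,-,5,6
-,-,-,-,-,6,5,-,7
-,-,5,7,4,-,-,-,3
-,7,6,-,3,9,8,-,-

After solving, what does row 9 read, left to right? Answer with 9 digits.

R8C7 = 2: row 8 has {3,4,5,7}; col 7 has {1,4,5,6,8,9}; box has {3,5,7,8} → only 2 remains.
R6C7 = 3: row 6 has {5,6,7}; col 7 has {1,2,4,5,6,8,9}; box has {1,5,6} → only 3 remains.
R8C6 = 1: row 8 has {2,3,4,5,7}; col 6 has {5,6,8,9}; box has {3,4,6,7,9} → only 1 remains.
R5C7 = 7: row 5 has {1,6,8}; col 7 has {1,2,3,4,5,6,8,9}; box has {1,3,5,6} → only 7 remains.
R8C1 = 8: row 8 has {1,2,3,4,5,7}; col 1 has {7,9}; box has {5,6,7} → only 8 remains.
R8C2 = 9: row 8 has {1,2,3,4,5,7,8}; col 2 has {4,5,6,7}; box has {5,6,7,8} → only 9 remains.
R8C8 = 6: row 8 has {1,2,3,4,5,7,8,9}; col 8 has {5,7}; box has {2,3,5,7,8} → only 6 remains.
R1C1 = 6: in row 1, 6 can only go here (every other open cell in that row sees a 6).
R2C3 = 8: in row 2, 8 can only go here (every other open cell in that row sees an 8).
R2C9 = 5: in row 2, 5 can only go here (every other open cell in that row sees a 5).
R3C8 = 1: in row 3, 1 can only go here (every other open cell in that row sees a 1).
R1C9 = 2: row 1 has {4,5,6}; col 9 has {3,5,6,7,8}; box has {1,4,5,6,7,8,9} → only 2 remains.
R9C8 = 4: row 9 has {3,6,7,8,9}; col 8 has {1,5,6,7}; box has {2,3,5,6,7,8} → only 4 remains.
R9C9 = 1: row 9 has {3,4,6,7,8,9}; col 9 has {2,3,5,6,7,8}; box has {2,3,4,5,6,7,8} → only 1 remains.
R1C8 = 3: row 1 has {2,4,5,6}; col 8 has {1,4,5,6,7}; box has {1,2,4,5,6,7,8,9} → only 3 remains.
R7C8 = 9: row 7 has {5,6,7}; col 8 has {1,3,4,5,6,7}; box has {1,2,3,4,5,6,7,8} → only 9 remains.
R9C1 = 2: row 9 has {1,3,4,6,7,8,9}; col 1 has {6,7,8,9}; box has {5,6,7,8,9} → only 2 remains.
R9C4 = 5: row 9 has {1,2,3,4,6,7,8,9}; col 4 has {4,6,7}; box has {1,3,4,6,7,9} → only 5 remains.

276539841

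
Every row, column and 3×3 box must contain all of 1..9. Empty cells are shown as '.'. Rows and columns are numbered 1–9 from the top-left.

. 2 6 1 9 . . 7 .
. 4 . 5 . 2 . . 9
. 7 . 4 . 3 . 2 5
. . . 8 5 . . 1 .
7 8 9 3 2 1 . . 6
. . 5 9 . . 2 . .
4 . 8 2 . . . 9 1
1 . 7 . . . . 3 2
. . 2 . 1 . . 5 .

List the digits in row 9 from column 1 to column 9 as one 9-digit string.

r1c6 = 8: row 1 has {1,2,6,7,9}; col 6 has {1,2,3}; box has {1,2,3,4,5,9} → only 8 remains.
r3c3 = 1: row 3 has {2,3,4,5,7}; col 3 has {2,5,6,7,8,9}; box has {2,4,6,7} → only 1 remains.
r3c5 = 6: row 3 has {1,2,3,4,5,7}; col 5 has {1,2,5,9}; box has {1,2,3,4,5,8,9} → only 6 remains.
r3c7 = 8: row 3 has {1,2,3,4,5,6,7}; col 7 has {2}; box has {2,5,7,9} → only 8 remains.
r5c8 = 4: row 5 has {1,2,3,6,7,8,9}; col 8 has {1,2,3,5,7,9}; box has {1,2,6} → only 4 remains.
r6c8 = 8: row 6 has {2,5,9}; col 8 has {1,2,3,4,5,7,9}; box has {1,2,4,6} → only 8 remains.
r8c4 = 6: row 8 has {1,2,3,7}; col 4 has {1,2,3,4,5,8,9}; box has {1,2} → only 6 remains.
r8c7 = 4: row 8 has {1,2,3,6,7}; col 7 has {2,8}; box has {1,2,3,5,9} → only 4 remains.
r9c4 = 7: row 9 has {1,2,5}; col 4 has {1,2,3,4,5,6,8,9}; box has {1,2,6} → only 7 remains.
r9c7 = 6: row 9 has {1,2,5,7}; col 7 has {2,4,8}; box has {1,2,3,4,5,9} → only 6 remains.
r9c9 = 8: row 9 has {1,2,5,6,7}; col 9 has {1,2,5,6,9}; box has {1,2,3,4,5,6,9} → only 8 remains.
r1c7 = 3: row 1 has {1,2,6,7,8,9}; col 7 has {2,4,6,8}; box has {2,5,7,8,9} → only 3 remains.
r1c9 = 4: row 1 has {1,2,3,6,7,8,9}; col 9 has {1,2,5,6,8,9}; box has {2,3,5,7,8,9} → only 4 remains.
r2c3 = 3: row 2 has {2,4,5,9}; col 3 has {1,2,5,6,7,8,9}; box has {1,2,4,6,7} → only 3 remains.
r2c5 = 7: row 2 has {2,3,4,5,9}; col 5 has {1,2,5,6,9}; box has {1,2,3,4,5,6,8,9} → only 7 remains.
r2c7 = 1: row 2 has {2,3,4,5,7,9}; col 7 has {2,3,4,6,8}; box has {2,3,4,5,7,8,9} → only 1 remains.
r2c8 = 6: row 2 has {1,2,3,4,5,7,9}; col 8 has {1,2,3,4,5,7,8,9}; box has {1,2,3,4,5,7,8,9} → only 6 remains.
r3c1 = 9: row 3 has {1,2,3,4,5,6,7,8}; col 1 has {1,4,7}; box has {1,2,3,4,6,7} → only 9 remains.
r4c3 = 4: row 4 has {1,5,8}; col 3 has {1,2,3,5,6,7,8,9}; box has {5,7,8,9} → only 4 remains.
r5c7 = 5: row 5 has {1,2,3,4,6,7,8,9}; col 7 has {1,2,3,4,6,8}; box has {1,2,4,6,8} → only 5 remains.
r6c5 = 4: row 6 has {2,5,8,9}; col 5 has {1,2,5,6,7,9}; box has {1,2,3,5,8,9} → only 4 remains.
r7c5 = 3: row 7 has {1,2,4,8,9}; col 5 has {1,2,4,5,6,7,9}; box has {1,2,6,7} → only 3 remains.
r7c6 = 5: row 7 has {1,2,3,4,8,9}; col 6 has {1,2,3,8}; box has {1,2,3,6,7} → only 5 remains.
r7c7 = 7: row 7 has {1,2,3,4,5,8,9}; col 7 has {1,2,3,4,5,6,8}; box has {1,2,3,4,5,6,8,9} → only 7 remains.
r8c5 = 8: row 8 has {1,2,3,4,6,7}; col 5 has {1,2,3,4,5,6,7,9}; box has {1,2,3,5,6,7} → only 8 remains.
r8c6 = 9: row 8 has {1,2,3,4,6,7,8}; col 6 has {1,2,3,5,8}; box has {1,2,3,5,6,7,8} → only 9 remains.
r9c1 = 3: row 9 has {1,2,5,6,7,8}; col 1 has {1,4,7,9}; box has {1,2,4,7,8} → only 3 remains.
r9c2 = 9: row 9 has {1,2,3,5,6,7,8}; col 2 has {2,4,7,8}; box has {1,2,3,4,7,8} → only 9 remains.
r9c6 = 4: row 9 has {1,2,3,5,6,7,8,9}; col 6 has {1,2,3,5,8,9}; box has {1,2,3,5,6,7,8,9} → only 4 remains.

392714658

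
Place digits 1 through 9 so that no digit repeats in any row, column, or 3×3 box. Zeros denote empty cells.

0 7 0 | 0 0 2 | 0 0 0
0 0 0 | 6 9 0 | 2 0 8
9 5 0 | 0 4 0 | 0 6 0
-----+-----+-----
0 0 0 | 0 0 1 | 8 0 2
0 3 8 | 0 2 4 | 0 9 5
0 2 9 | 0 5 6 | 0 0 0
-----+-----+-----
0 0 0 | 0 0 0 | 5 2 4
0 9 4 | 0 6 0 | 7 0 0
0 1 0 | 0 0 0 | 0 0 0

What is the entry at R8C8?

8

R2C2 = 4: row 2 has {2,6,8,9}; col 2 has {1,2,3,5,7,9}; box has {5,7,9} → only 4 remains.
R4C2 = 6: row 4 has {1,2,8}; col 2 has {1,2,3,4,5,7,9}; box has {2,3,8,9} → only 6 remains.
R5C4 = 7: row 5 has {2,3,4,5,8,9}; col 4 has {6}; box has {1,2,4,5,6} → only 7 remains.
R7C2 = 8: row 7 has {2,4,5}; col 2 has {1,2,3,4,5,6,7,9}; box has {1,4,9} → only 8 remains.
R4C5 = 3: row 4 has {1,2,6,8}; col 5 has {2,4,5,6,9}; box has {1,2,4,5,6,7} → only 3 remains.
R5C1 = 1: row 5 has {2,3,4,5,7,8,9}; col 1 has {9}; box has {2,3,6,8,9} → only 1 remains.
R5C7 = 6: row 5 has {1,2,3,4,5,7,8,9}; col 7 has {2,5,7,8}; box has {2,5,8,9} → only 6 remains.
R6C4 = 8: row 6 has {2,5,6,9}; col 4 has {6,7}; box has {1,2,3,4,5,6,7} → only 8 remains.
R2C1 = 3: row 2 has {2,4,6,8,9}; col 1 has {1,9}; box has {4,5,7,9} → only 3 remains.
R2C3 = 1: row 2 has {2,3,4,6,8,9}; col 3 has {4,8,9}; box has {3,4,5,7,9} → only 1 remains.
R3C3 = 2: row 3 has {4,5,6,9}; col 3 has {1,4,8,9}; box has {1,3,4,5,7,9} → only 2 remains.
R4C4 = 9: row 4 has {1,2,3,6,8}; col 4 has {6,7,8}; box has {1,2,3,4,5,6,7,8} → only 9 remains.
R1C3 = 6: row 1 has {2,7}; col 3 has {1,2,4,8,9}; box has {1,2,3,4,5,7,9} → only 6 remains.
R1C1 = 8: row 1 has {2,6,7}; col 1 has {1,3,9}; box has {1,2,3,4,5,6,7,9} → only 8 remains.
R1C5 = 1: row 1 has {2,6,7,8}; col 5 has {2,3,4,5,6,9}; box has {2,4,6,9} → only 1 remains.
R3C4 = 3: row 3 has {2,4,5,6,9}; col 4 has {6,7,8,9}; box has {1,2,4,6,9} → only 3 remains.
R3C7 = 1: row 3 has {2,3,4,5,6,9}; col 7 has {2,5,6,7,8}; box has {2,6,8} → only 1 remains.
R3C9 = 7: row 3 has {1,2,3,4,5,6,9}; col 9 has {2,4,5,8}; box has {1,2,6,8} → only 7 remains.
R7C4 = 1: row 7 has {2,4,5,8}; col 4 has {3,6,7,8,9}; box has {6} → only 1 remains.
R7C5 = 7: row 7 has {1,2,4,5,8}; col 5 has {1,2,3,4,5,6,9}; box has {1,6} → only 7 remains.
R9C5 = 8: row 9 has {1}; col 5 has {1,2,3,4,5,6,7,9}; box has {1,6,7} → only 8 remains.
R9C8 = 3: row 9 has {1,8}; col 8 has {2,6,9}; box has {2,4,5,7} → only 3 remains.
R1C4 = 5: row 1 has {1,2,6,7,8}; col 4 has {1,3,6,7,8,9}; box has {1,2,3,4,6,9} → only 5 remains.
R1C8 = 4: row 1 has {1,2,5,6,7,8}; col 8 has {2,3,6,9}; box has {1,2,6,7,8} → only 4 remains.
R2C6 = 7: row 2 has {1,2,3,4,6,8,9}; col 6 has {1,2,4,6}; box has {1,2,3,4,5,6,9} → only 7 remains.
R2C8 = 5: row 2 has {1,2,3,4,6,7,8,9}; col 8 has {2,3,4,6,9}; box has {1,2,4,6,7,8} → only 5 remains.
R3C6 = 8: row 3 has {1,2,3,4,5,6,7,9}; col 6 has {1,2,4,6,7}; box has {1,2,3,4,5,6,7,9} → only 8 remains.
R4C8 = 7: row 4 has {1,2,3,6,8,9}; col 8 has {2,3,4,5,6,9}; box has {2,5,6,8,9} → only 7 remains.
R6C8 = 1: row 6 has {2,5,6,8,9}; col 8 has {2,3,4,5,6,7,9}; box has {2,5,6,7,8,9} → only 1 remains.
R6C9 = 3: row 6 has {1,2,5,6,8,9}; col 9 has {2,4,5,7,8}; box has {1,2,5,6,7,8,9} → only 3 remains.
R7C1 = 6: row 7 has {1,2,4,5,7,8}; col 1 has {1,3,8,9}; box has {1,4,8,9} → only 6 remains.
R7C3 = 3: row 7 has {1,2,4,5,6,7,8}; col 3 has {1,2,4,6,8,9}; box has {1,4,6,8,9} → only 3 remains.
R7C6 = 9: row 7 has {1,2,3,4,5,6,7,8}; col 6 has {1,2,4,6,7,8}; box has {1,6,7,8} → only 9 remains.
R8C4 = 2: row 8 has {4,6,7,9}; col 4 has {1,3,5,6,7,8,9}; box has {1,6,7,8,9} → only 2 remains.
R8C8 = 8: row 8 has {2,4,6,7,9}; col 8 has {1,2,3,4,5,6,7,9}; box has {2,3,4,5,7} → only 8 remains.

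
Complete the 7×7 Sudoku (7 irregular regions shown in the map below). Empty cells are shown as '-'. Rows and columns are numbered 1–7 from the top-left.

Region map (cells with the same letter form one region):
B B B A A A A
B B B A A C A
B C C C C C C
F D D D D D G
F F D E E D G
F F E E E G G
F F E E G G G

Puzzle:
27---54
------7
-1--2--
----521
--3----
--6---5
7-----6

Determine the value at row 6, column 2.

row 1, column 3 = 1 (sole candidate).
row 3, column 7 = 3 (sole candidate).
row 5, column 7 = 2 (sole candidate).
row 2, column 4 = 2 (hidden single in row 2).
row 2, column 5 = 1 (hidden single in row 2).
row 4, column 1 = 3 (hidden single in row 4).
row 2, column 2 = 3 (hidden single in row 2).
row 6, column 2 = 2: in row 6, 2 can only go here (every other open cell in that row sees a 2).

2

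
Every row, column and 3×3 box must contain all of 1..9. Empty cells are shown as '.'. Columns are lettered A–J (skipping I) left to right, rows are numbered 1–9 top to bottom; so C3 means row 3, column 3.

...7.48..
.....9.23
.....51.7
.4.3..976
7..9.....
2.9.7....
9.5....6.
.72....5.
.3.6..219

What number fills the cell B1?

H1 = 9: row 1 has {4,7,8}; col 8 has {1,2,5,6,7}; box has {1,2,3,7,8} → only 9 remains.
J1 = 5: row 1 has {4,7,8,9}; col 9 has {3,6,7,9}; box has {1,2,3,7,8,9} → only 5 remains.
H3 = 4: row 3 has {1,5,7}; col 8 has {1,2,5,6,7,9}; box has {1,2,3,5,7,8,9} → only 4 remains.
G2 = 6: row 2 has {2,3,9}; col 7 has {1,2,8,9}; box has {1,2,3,4,5,7,8,9} → only 6 remains.
C2 = 7: in row 2, 7 can only go here (every other open cell in that row sees a 7).
A2 = 4: in row 2, 4 can only go here (every other open cell in that row sees a 4).
A9 = 8: row 9 has {1,2,3,6,9}; col 1 has {2,4,7,9}; box has {2,3,5,7,9} → only 8 remains.
C9 = 4: row 9 has {1,2,3,6,8,9}; col 3 has {2,5,7,9}; box has {2,3,5,7,8,9} → only 4 remains.
E9 = 5: row 9 has {1,2,3,4,6,8,9}; col 5 has {7}; box has {6} → only 5 remains.
F9 = 7: row 9 has {1,2,3,4,5,6,8,9}; col 6 has {4,5,9}; box has {5,6} → only 7 remains.
B7 = 1: row 7 has {5,6,9}; col 2 has {3,4,7}; box has {2,3,4,5,7,8,9} → only 1 remains.
A8 = 6: row 8 has {2,5,7}; col 1 has {2,4,7,8,9}; box has {1,2,3,4,5,7,8,9} → only 6 remains.
A3 = 3: row 3 has {1,4,5,7}; col 1 has {2,4,6,7,8,9}; box has {4,7} → only 3 remains.
A1 = 1: row 1 has {4,5,7,8,9}; col 1 has {2,3,4,6,7,8,9}; box has {3,4,7} → only 1 remains.
C1 = 6: row 1 has {1,4,5,7,8,9}; col 3 has {2,4,5,7,9}; box has {1,3,4,7} → only 6 remains.
C3 = 8: row 3 has {1,3,4,5,7}; col 3 has {2,4,5,6,7,9}; box has {1,3,4,6,7} → only 8 remains.
D3 = 2: row 3 has {1,3,4,5,7,8}; col 4 has {3,6,7,9}; box has {4,5,7,9} → only 2 remains.
E3 = 6: row 3 has {1,2,3,4,5,7,8}; col 5 has {5,7}; box has {2,4,5,7,9} → only 6 remains.
A4 = 5: row 4 has {3,4,6,7,9}; col 1 has {1,2,3,4,6,7,8,9}; box has {2,4,7,9} → only 5 remains.
C4 = 1: row 4 has {3,4,5,6,7,9}; col 3 has {2,4,5,6,7,8,9}; box has {2,4,5,7,9} → only 1 remains.
C5 = 3: row 5 has {7,9}; col 3 has {1,2,4,5,6,7,8,9}; box has {1,2,4,5,7,9} → only 3 remains.
H5 = 8: row 5 has {3,7,9}; col 8 has {1,2,4,5,6,7,9}; box has {6,7,9} → only 8 remains.
H6 = 3: row 6 has {2,7,9}; col 8 has {1,2,4,5,6,7,8,9}; box has {6,7,8,9} → only 3 remains.
B1 = 2: row 1 has {1,4,5,6,7,8,9}; col 2 has {1,3,4,7}; box has {1,3,4,6,7,8} → only 2 remains.

2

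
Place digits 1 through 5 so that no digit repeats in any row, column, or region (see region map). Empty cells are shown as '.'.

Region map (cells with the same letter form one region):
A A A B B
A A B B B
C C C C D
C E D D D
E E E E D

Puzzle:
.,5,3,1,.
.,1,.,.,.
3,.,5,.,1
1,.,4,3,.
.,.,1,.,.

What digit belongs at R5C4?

R2C3 = 2: row 2 has {1}; col 3 has {1,3,4,5}; region has {1} → only 2 remains.
R4C2 = 2: row 4 has {1,3,4}; col 2 has {1,5}; region has {1} → only 2 remains.
R4C5 = 5: row 4 has {1,2,3,4}; col 5 has {1}; region has {1,3,4} → only 5 remains.
R5C5 = 2: row 5 has {1}; col 5 has {1,5}; region has {1,3,4,5} → only 2 remains.
R1C5 = 4: row 1 has {1,3,5}; col 5 has {1,2,5}; region has {1,2} → only 4 remains.
R2C1 = 4: row 2 has {1,2}; col 1 has {1,3}; region has {1,3,5} → only 4 remains.
R2C4 = 5: row 2 has {1,2,4}; col 4 has {1,3}; region has {1,2,4} → only 5 remains.
R2C5 = 3: row 2 has {1,2,4,5}; col 5 has {1,2,4,5}; region has {1,2,4,5} → only 3 remains.
R3C2 = 4: row 3 has {1,3,5}; col 2 has {1,2,5}; region has {1,3,5} → only 4 remains.
R3C4 = 2: row 3 has {1,3,4,5}; col 4 has {1,3,5}; region has {1,3,4,5} → only 2 remains.
R5C1 = 5: row 5 has {1,2}; col 1 has {1,3,4}; region has {1,2} → only 5 remains.
R5C2 = 3: row 5 has {1,2,5}; col 2 has {1,2,4,5}; region has {1,2,5} → only 3 remains.
R5C4 = 4: row 5 has {1,2,3,5}; col 4 has {1,2,3,5}; region has {1,2,3,5} → only 4 remains.

4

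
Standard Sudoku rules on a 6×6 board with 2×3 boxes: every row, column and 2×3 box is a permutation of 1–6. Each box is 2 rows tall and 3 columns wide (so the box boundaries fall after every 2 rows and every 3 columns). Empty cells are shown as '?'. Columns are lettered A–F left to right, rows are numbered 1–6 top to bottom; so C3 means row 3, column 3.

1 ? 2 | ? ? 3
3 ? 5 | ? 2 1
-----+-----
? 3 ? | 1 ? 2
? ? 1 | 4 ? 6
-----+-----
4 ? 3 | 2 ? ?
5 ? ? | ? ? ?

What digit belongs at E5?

D2 = 6: row 2 has {1,2,3,5}; col 4 has {1,2,4}; box has {1,2,3} → only 6 remains.
A3 = 6: row 3 has {1,2,3}; col 1 has {1,3,4,5}; box has {1,3} → only 6 remains.
C3 = 4: row 3 has {1,2,3,6}; col 3 has {1,2,3,5}; box has {1,3,6} → only 4 remains.
E3 = 5: row 3 has {1,2,3,4,6}; col 5 has {2}; box has {1,2,4,6} → only 5 remains.
A4 = 2: row 4 has {1,4,6}; col 1 has {1,3,4,5,6}; box has {1,3,4,6} → only 2 remains.
B4 = 5: row 4 has {1,2,4,6}; col 2 has {3}; box has {1,2,3,4,6} → only 5 remains.
E4 = 3: row 4 has {1,2,4,5,6}; col 5 has {2,5}; box has {1,2,4,5,6} → only 3 remains.
F5 = 5: row 5 has {2,3,4}; col 6 has {1,2,3,6}; box has {2} → only 5 remains.
C6 = 6: row 6 has {5}; col 3 has {1,2,3,4,5}; box has {3,4,5} → only 6 remains.
D6 = 3: row 6 has {5,6}; col 4 has {1,2,4,6}; box has {2,5} → only 3 remains.
F6 = 4: row 6 has {3,5,6}; col 6 has {1,2,3,5,6}; box has {2,3,5} → only 4 remains.
D1 = 5: row 1 has {1,2,3}; col 4 has {1,2,3,4,6}; box has {1,2,3,6} → only 5 remains.
E1 = 4: row 1 has {1,2,3,5}; col 5 has {2,3,5}; box has {1,2,3,5,6} → only 4 remains.
B2 = 4: row 2 has {1,2,3,5,6}; col 2 has {3,5}; box has {1,2,3,5} → only 4 remains.
B5 = 1: row 5 has {2,3,4,5}; col 2 has {3,4,5}; box has {3,4,5,6} → only 1 remains.
E5 = 6: row 5 has {1,2,3,4,5}; col 5 has {2,3,4,5}; box has {2,3,4,5} → only 6 remains.

6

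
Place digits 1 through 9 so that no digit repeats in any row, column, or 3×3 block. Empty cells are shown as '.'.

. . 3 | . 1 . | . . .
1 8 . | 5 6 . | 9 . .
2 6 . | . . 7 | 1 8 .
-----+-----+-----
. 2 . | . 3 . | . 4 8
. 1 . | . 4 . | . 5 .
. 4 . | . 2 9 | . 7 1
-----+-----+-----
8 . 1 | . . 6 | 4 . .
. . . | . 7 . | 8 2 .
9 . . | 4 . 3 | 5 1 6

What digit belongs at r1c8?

r1c8 = 6: row 1 has {1,3}; col 8 has {1,2,4,5,7,8}; box has {1,8,9} → only 6 remains.

6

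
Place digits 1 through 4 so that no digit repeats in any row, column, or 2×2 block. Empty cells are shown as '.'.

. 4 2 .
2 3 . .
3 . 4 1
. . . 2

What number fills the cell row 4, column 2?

1

row 1, column 1 = 1: row 1 has {2,4}; col 1 has {2,3}; box has {2,3,4} → only 1 remains.
row 1, column 4 = 3: row 1 has {1,2,4}; col 4 has {1,2}; box has {2} → only 3 remains.
row 2, column 3 = 1: row 2 has {2,3}; col 3 has {2,4}; box has {2,3} → only 1 remains.
row 2, column 4 = 4: row 2 has {1,2,3}; col 4 has {1,2,3}; box has {1,2,3} → only 4 remains.
row 3, column 2 = 2: row 3 has {1,3,4}; col 2 has {3,4}; box has {3} → only 2 remains.
row 4, column 1 = 4: row 4 has {2}; col 1 has {1,2,3}; box has {2,3} → only 4 remains.
row 4, column 2 = 1: row 4 has {2,4}; col 2 has {2,3,4}; box has {2,3,4} → only 1 remains.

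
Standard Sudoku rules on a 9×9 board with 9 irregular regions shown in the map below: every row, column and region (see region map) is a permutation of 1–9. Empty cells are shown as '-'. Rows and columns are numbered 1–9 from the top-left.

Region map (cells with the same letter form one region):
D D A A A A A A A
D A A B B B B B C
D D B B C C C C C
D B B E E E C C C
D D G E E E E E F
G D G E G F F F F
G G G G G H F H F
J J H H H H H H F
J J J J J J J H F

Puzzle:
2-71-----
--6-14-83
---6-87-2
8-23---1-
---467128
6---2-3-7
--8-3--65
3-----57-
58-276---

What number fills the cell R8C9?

6

R2C7 = 9: row 2 has {1,3,4,6,8}; col 7 has {1,3,5,7}; region has {1,2,4,6,8} → only 9 remains.
R5C1 = 9: row 5 has {1,2,4,6,7,8}; col 1 has {2,3,5,6,8}; region has {2,8} → only 9 remains.
R5C3 = 5: row 5 has {1,2,4,6,7,8,9}; col 3 has {2,6,7,8}; region has {2,3,6,8} → only 5 remains.
R9C7 = 4: row 9 has {2,5,6,7,8}; col 7 has {1,3,5,7,9}; region has {2,3,5,6,7,8} → only 4 remains.
R1C7 = 8: row 1 has {1,2,7}; col 7 has {1,3,4,5,7,9}; region has {1,6,7} → only 8 remains.
R2C1 = 7: row 2 has {1,3,4,6,8,9}; col 1 has {2,3,5,6,8,9}; region has {2,8,9} → only 7 remains.
R2C4 = 5: row 2 has {1,3,4,6,7,8,9}; col 4 has {1,2,3,4,6}; region has {1,2,4,6,8,9} → only 5 remains.
R3C3 = 3: row 3 has {2,6,7,8}; col 3 has {2,5,6,7,8}; region has {1,2,4,5,6,8,9} → only 3 remains.
R4C2 = 7: row 4 has {1,2,3,8}; col 2 has {8}; region has {1,2,3,4,5,6,8,9} → only 7 remains.
R4C7 = 6: row 4 has {1,2,3,7,8}; col 7 has {1,3,4,5,7,8,9}; region has {1,2,3,7,8} → only 6 remains.
R5C2 = 3: row 5 has {1,2,4,5,6,7,8,9}; col 2 has {7,8}; region has {2,7,8,9} → only 3 remains.
R7C7 = 2: row 7 has {3,5,6,8}; col 7 has {1,3,4,5,6,7,8,9}; region has {3,5,7,8} → only 2 remains.
R2C2 = 2: row 2 has {1,3,4,5,6,7,8,9}; col 2 has {3,7,8}; region has {1,6,7,8} → only 2 remains.
R1C2 = 6: in row 1, 6 can only go here (every other open cell in that row sees a 6).
R4C9 = 4: in row 4, 4 can only go here (every other open cell in that row sees a 4).
R1C9 = 9: row 1 has {1,2,6,7,8}; col 9 has {2,3,4,5,7,8}; region has {1,2,6,7,8} → only 9 remains.
R9C9 = 1: row 9 has {2,4,5,6,7,8}; col 9 has {2,3,4,5,7,8,9}; region has {2,3,5,7,8} → only 1 remains.
R6C6 = 9: row 6 has {2,3,6,7}; col 6 has {4,6,7,8}; region has {1,2,3,5,7,8} → only 9 remains.
R6C8 = 4: row 6 has {2,3,6,7,9}; col 8 has {1,2,6,7,8}; region has {1,2,3,5,7,8,9} → only 4 remains.
R7C6 = 1: row 7 has {2,3,5,6,8}; col 6 has {4,6,7,8,9}; region has {5,6,7} → only 1 remains.
R8C6 = 2: row 8 has {3,5,7}; col 6 has {1,4,6,7,8,9}; region has {1,5,6,7} → only 2 remains.
R8C9 = 6: row 8 has {2,3,5,7}; col 9 has {1,2,3,4,5,7,8,9}; region has {1,2,3,4,5,7,8,9} → only 6 remains.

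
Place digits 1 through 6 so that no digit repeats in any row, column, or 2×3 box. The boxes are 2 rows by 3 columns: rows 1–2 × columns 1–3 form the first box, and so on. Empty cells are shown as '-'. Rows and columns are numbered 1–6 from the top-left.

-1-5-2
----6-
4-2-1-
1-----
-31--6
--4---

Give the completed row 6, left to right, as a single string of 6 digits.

r1c5 = 4 (hidden single in row 1).
r2c2 = 4 (hidden single in row 2).
r2c1 = 2 (hidden single in row 2).
r5c1 = 5 (sole candidate).
r5c5 = 2 (sole candidate).
r6c1 = 6: row 6 has {4}; col 1 has {1,2,4,5}; box has {1,3,4,5} → only 6 remains.
r6c2 = 2: row 6 has {4,6}; col 2 has {1,3,4}; box has {1,3,4,5,6} → only 2 remains.
r1c1 = 3 (sole candidate).
r1c3 = 6 (sole candidate).
r2c3 = 5 (sole candidate).
r4c3 = 3 (sole candidate).
r4c5 = 5 (sole candidate).
r4c6 = 4 (sole candidate).
r5c4 = 4 (sole candidate).
r6c5 = 3: row 6 has {2,4,6}; col 5 has {1,2,4,5,6}; box has {2,4,6} → only 3 remains.
r3c6 = 3 (sole candidate).
r4c2 = 6 (sole candidate).
r4c4 = 2 (sole candidate).
r6c4 = 1: row 6 has {2,3,4,6}; col 4 has {2,4,5}; box has {2,3,4,6} → only 1 remains.
r6c6 = 5: row 6 has {1,2,3,4,6}; col 6 has {2,3,4,6}; box has {1,2,3,4,6} → only 5 remains.

624135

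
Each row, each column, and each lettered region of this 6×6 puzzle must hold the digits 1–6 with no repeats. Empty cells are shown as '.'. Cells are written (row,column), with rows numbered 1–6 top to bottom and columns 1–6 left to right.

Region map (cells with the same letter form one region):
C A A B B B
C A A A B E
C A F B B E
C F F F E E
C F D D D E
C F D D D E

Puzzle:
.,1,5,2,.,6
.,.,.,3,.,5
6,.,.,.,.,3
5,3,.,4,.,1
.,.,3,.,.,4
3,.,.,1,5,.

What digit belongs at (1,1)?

(1,1) = 4: row 1 has {1,2,5,6}; col 1 has {3,5,6}; region has {3,5,6} → only 4 remains.

4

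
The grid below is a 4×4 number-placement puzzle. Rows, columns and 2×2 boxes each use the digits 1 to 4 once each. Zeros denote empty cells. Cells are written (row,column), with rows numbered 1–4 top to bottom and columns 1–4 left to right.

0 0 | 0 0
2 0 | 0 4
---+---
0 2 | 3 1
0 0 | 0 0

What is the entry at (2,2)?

3

(2,3) = 1 (sole candidate).
(3,1) = 4 (sole candidate).
(4,4) = 2 (sole candidate).
(1,3) = 2 (sole candidate).
(1,4) = 3 (sole candidate).
(2,2) = 3: row 2 has {1,2,4}; col 2 has {2}; box has {2} → only 3 remains.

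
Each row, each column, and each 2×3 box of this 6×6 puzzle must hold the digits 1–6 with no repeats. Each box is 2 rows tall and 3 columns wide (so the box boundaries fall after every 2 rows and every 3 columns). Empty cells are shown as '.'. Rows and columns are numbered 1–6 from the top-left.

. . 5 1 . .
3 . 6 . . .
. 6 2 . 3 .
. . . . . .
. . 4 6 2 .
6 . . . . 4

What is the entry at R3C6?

R1C6 = 3 (hidden single in row 1).
R1C5 = 6 (hidden single in row 1).
R2C2 = 1 (hidden single in row 2).
R4C6 = 6 (hidden single in row 4).
R4C4 = 2 (hidden single in row 4).
R2C6 = 2 (hidden single in row 2).
R5C2 = 3 (hidden single in row 5).
R6C3 = 1 (sole candidate).
R6C5 = 5 (sole candidate).
R2C5 = 4 (sole candidate).
R4C3 = 3 (sole candidate).
R4C5 = 1 (sole candidate).
R5C1 = 5 (sole candidate).
R5C6 = 1 (sole candidate).
R6C2 = 2 (sole candidate).
R6C4 = 3 (sole candidate).
R1C2 = 4 (sole candidate).
R2C4 = 5 (sole candidate).
R3C4 = 4 (sole candidate).
R3C6 = 5: row 3 has {2,3,4,6}; col 6 has {1,2,3,4,6}; box has {1,2,3,4,6} → only 5 remains.

5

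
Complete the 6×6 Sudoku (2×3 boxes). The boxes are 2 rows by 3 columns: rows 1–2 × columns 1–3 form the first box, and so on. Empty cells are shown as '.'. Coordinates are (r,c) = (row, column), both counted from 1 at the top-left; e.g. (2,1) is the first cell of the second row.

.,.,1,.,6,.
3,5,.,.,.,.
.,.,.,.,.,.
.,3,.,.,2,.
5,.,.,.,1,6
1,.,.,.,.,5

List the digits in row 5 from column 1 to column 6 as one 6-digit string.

(2,5) = 4 (sole candidate).
(6,5) = 3 (sole candidate).
(3,5) = 5 (sole candidate).
(1,4) = 5 (hidden single in row 1).
(1,6) = 3 (hidden single in row 1).
(2,3) = 6 (hidden single in row 2).
(3,4) = 3 (hidden single in row 3).
(4,3) = 5 (hidden single in row 4).
(5,3) = 3: in row 5, 3 can only go here (every other open cell in that row sees a 3).
(6,2) = 6 (hidden single in row 6).
(3,1) = 6 (hidden single in row 3).
(4,1) = 4 (sole candidate).
(4,6) = 1 (sole candidate).
(1,1) = 2 (sole candidate).
(1,2) = 4 (sole candidate).
(2,6) = 2 (sole candidate).
(3,3) = 2 (sole candidate).
(3,6) = 4 (sole candidate).
(4,4) = 6 (sole candidate).
(5,2) = 2: row 5 has {1,3,5,6}; col 2 has {3,4,5,6}; box has {1,3,5,6} → only 2 remains.
(5,4) = 4: row 5 has {1,2,3,5,6}; col 4 has {3,5,6}; box has {1,3,5,6} → only 4 remains.

523416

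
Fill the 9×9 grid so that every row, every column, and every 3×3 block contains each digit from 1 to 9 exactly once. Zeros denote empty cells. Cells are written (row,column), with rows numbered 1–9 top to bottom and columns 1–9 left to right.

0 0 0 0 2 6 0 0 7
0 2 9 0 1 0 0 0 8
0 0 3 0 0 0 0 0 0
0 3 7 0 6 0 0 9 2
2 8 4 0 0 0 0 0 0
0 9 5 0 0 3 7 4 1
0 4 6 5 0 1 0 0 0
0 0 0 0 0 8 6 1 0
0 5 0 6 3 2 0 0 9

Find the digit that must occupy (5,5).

(1,2) = 1 (sole candidate).
(1,3) = 8 (sole candidate).
(4,1) = 1 (sole candidate).
(6,1) = 6 (sole candidate).
(6,5) = 8 (sole candidate).
(7,9) = 3 (sole candidate).
(8,2) = 7 (sole candidate).
(8,3) = 2 (sole candidate).
(9,1) = 8 (sole candidate).
(9,3) = 1 (sole candidate).
(9,7) = 4 (sole candidate).
(9,8) = 7 (sole candidate).
(3,2) = 6 (sole candidate).
(4,4) = 4 (sole candidate).
(4,6) = 5 (sole candidate).
(4,7) = 8 (sole candidate).
(6,4) = 2 (sole candidate).
(7,1) = 9 (sole candidate).
(7,5) = 7 (sole candidate).
(7,7) = 2 (sole candidate).
(7,8) = 8 (sole candidate).
(8,1) = 3 (sole candidate).
(8,4) = 9 (sole candidate).
(8,5) = 4 (sole candidate).
(8,9) = 5 (sole candidate).
(1,4) = 3 (sole candidate).
(1,8) = 5 (sole candidate).
(2,4) = 7 (sole candidate).
(2,6) = 4 (sole candidate).
(2,7) = 3 (sole candidate).
(2,8) = 6 (sole candidate).
(3,4) = 8 (sole candidate).
(3,6) = 9 (sole candidate).
(3,7) = 1 (sole candidate).
(3,8) = 2 (sole candidate).
(3,9) = 4 (sole candidate).
(5,4) = 1 (sole candidate).
(5,5) = 9: row 5 has {1,2,4,8}; col 5 has {1,2,3,4,6,7,8}; box has {1,2,3,4,5,6,8} → only 9 remains.

9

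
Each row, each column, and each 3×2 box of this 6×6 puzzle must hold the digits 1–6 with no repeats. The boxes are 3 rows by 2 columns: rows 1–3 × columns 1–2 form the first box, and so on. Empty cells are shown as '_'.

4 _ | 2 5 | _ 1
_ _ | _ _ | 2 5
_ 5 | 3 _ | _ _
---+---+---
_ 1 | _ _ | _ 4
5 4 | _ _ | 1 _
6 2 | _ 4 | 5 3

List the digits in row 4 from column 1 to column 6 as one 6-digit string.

315264

row 3, column 6 = 6: row 3 has {3,5}; col 6 has {1,3,4,5}; box has {1,2,5} → only 6 remains.
row 4, column 1 = 3: row 4 has {1,4}; col 1 has {4,5,6}; box has {1,2,4,5,6} → only 3 remains.
row 4, column 5 = 6: row 4 has {1,3,4}; col 5 has {1,2,5}; box has {1,3,4,5} → only 6 remains.
row 5, column 3 = 6: row 5 has {1,4,5}; col 3 has {2,3}; box has {4} → only 6 remains.
row 5, column 6 = 2: row 5 has {1,4,5,6}; col 6 has {1,3,4,5,6}; box has {1,3,4,5,6} → only 2 remains.
row 6, column 3 = 1: row 6 has {2,3,4,5,6}; col 3 has {2,3,6}; box has {4,6} → only 1 remains.
row 1, column 5 = 3: row 1 has {1,2,4,5}; col 5 has {1,2,5,6}; box has {1,2,5,6} → only 3 remains.
row 2, column 1 = 1: row 2 has {2,5}; col 1 has {3,4,5,6}; box has {4,5} → only 1 remains.
row 2, column 3 = 4: row 2 has {1,2,5}; col 3 has {1,2,3,6}; box has {2,3,5} → only 4 remains.
row 2, column 4 = 6: row 2 has {1,2,4,5}; col 4 has {4,5}; box has {2,3,4,5} → only 6 remains.
row 3, column 1 = 2: row 3 has {3,5,6}; col 1 has {1,3,4,5,6}; box has {1,4,5} → only 2 remains.
row 3, column 4 = 1: row 3 has {2,3,5,6}; col 4 has {4,5,6}; box has {2,3,4,5,6} → only 1 remains.
row 3, column 5 = 4: row 3 has {1,2,3,5,6}; col 5 has {1,2,3,5,6}; box has {1,2,3,5,6} → only 4 remains.
row 4, column 3 = 5: row 4 has {1,3,4,6}; col 3 has {1,2,3,4,6}; box has {1,4,6} → only 5 remains.
row 4, column 4 = 2: row 4 has {1,3,4,5,6}; col 4 has {1,4,5,6}; box has {1,4,5,6} → only 2 remains.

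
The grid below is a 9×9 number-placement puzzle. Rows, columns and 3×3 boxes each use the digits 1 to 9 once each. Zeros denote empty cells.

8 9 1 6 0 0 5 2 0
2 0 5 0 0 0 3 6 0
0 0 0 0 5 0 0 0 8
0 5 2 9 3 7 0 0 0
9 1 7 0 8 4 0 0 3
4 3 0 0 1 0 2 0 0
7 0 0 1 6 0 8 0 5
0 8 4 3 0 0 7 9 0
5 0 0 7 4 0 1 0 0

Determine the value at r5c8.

r1c5 = 7 (sole candidate).
r1c6 = 3 (sole candidate).
r1c9 = 4 (sole candidate).
r2c5 = 9 (sole candidate).
r3c7 = 9 (sole candidate).
r4c1 = 6 (sole candidate).
r4c7 = 4 (sole candidate).
r4c9 = 1 (sole candidate).
r5c7 = 6 (sole candidate).
r5c8 = 5: row 5 has {1,3,4,6,7,8,9}; col 8 has {2,6,9}; box has {1,2,3,4,6} → only 5 remains.

5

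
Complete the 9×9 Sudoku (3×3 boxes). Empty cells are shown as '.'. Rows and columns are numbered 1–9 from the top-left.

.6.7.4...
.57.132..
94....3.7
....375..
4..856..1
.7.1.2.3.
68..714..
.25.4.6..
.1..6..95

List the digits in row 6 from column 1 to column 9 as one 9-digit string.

576192834

row 2, column 1 = 8: row 2 has {1,2,3,5,7}; col 1 has {4,6,9}; box has {4,5,6,7,9} → only 8 remains.
row 4, column 2 = 9: row 4 has {3,5,7}; col 2 has {1,2,4,5,6,7,8}; box has {4,7} → only 9 remains.
row 4, column 4 = 4: row 4 has {3,5,7,9}; col 4 has {1,7,8}; box has {1,2,3,5,6,7,8} → only 4 remains.
row 5, column 2 = 3: row 5 has {1,4,5,6,8}; col 2 has {1,2,4,5,6,7,8,9}; box has {4,7,9} → only 3 remains.
row 5, column 3 = 2: row 5 has {1,3,4,5,6,8}; col 3 has {5,7}; box has {3,4,7,9} → only 2 remains.
row 5, column 8 = 7: row 5 has {1,2,3,4,5,6,8}; col 8 has {3,9}; box has {1,3,5} → only 7 remains.
row 6, column 1 = 5: row 6 has {1,2,3,7}; col 1 has {4,6,8,9}; box has {2,3,4,7,9} → only 5 remains.
row 6, column 5 = 9: row 6 has {1,2,3,5,7}; col 5 has {1,3,4,5,6,7}; box has {1,2,3,4,5,6,7,8} → only 9 remains.
row 6, column 7 = 8: row 6 has {1,2,3,5,7,9}; col 7 has {2,3,4,5,6}; box has {1,3,5,7} → only 8 remains.
row 7, column 8 = 2: row 7 has {1,4,6,7,8}; col 8 has {3,7,9}; box has {4,5,6,9} → only 2 remains.
row 7, column 9 = 3: row 7 has {1,2,4,6,7,8}; col 9 has {1,5,7}; box has {2,4,5,6,9} → only 3 remains.
row 8, column 9 = 8: row 8 has {2,4,5,6}; col 9 has {1,3,5,7}; box has {2,3,4,5,6,9} → only 8 remains.
row 9, column 6 = 8: row 9 has {1,5,6,9}; col 6 has {1,2,3,4,6,7}; box has {1,4,6,7} → only 8 remains.
row 9, column 7 = 7: row 9 has {1,5,6,8,9}; col 7 has {2,3,4,5,6,8}; box has {2,3,4,5,6,8,9} → only 7 remains.
row 1, column 9 = 9: row 1 has {4,6,7}; col 9 has {1,3,5,7,8}; box has {2,3,7} → only 9 remains.
row 3, column 3 = 1: row 3 has {3,4,7,9}; col 3 has {2,5,7}; box has {4,5,6,7,8,9} → only 1 remains.
row 3, column 6 = 5: row 3 has {1,3,4,7,9}; col 6 has {1,2,3,4,6,7,8}; box has {1,3,4,7} → only 5 remains.
row 4, column 1 = 1: row 4 has {3,4,5,7,9}; col 1 has {4,5,6,8,9}; box has {2,3,4,5,7,9} → only 1 remains.
row 4, column 8 = 6: row 4 has {1,3,4,5,7,9}; col 8 has {2,3,7,9}; box has {1,3,5,7,8} → only 6 remains.
row 4, column 9 = 2: row 4 has {1,3,4,5,6,7,9}; col 9 has {1,3,5,7,8,9}; box has {1,3,5,6,7,8} → only 2 remains.
row 5, column 7 = 9: row 5 has {1,2,3,4,5,6,7,8}; col 7 has {2,3,4,5,6,7,8}; box has {1,2,3,5,6,7,8} → only 9 remains.
row 6, column 3 = 6: row 6 has {1,2,3,5,7,8,9}; col 3 has {1,2,5,7}; box has {1,2,3,4,5,7,9} → only 6 remains.
row 6, column 9 = 4: row 6 has {1,2,3,5,6,7,8,9}; col 9 has {1,2,3,5,7,8,9}; box has {1,2,3,5,6,7,8,9} → only 4 remains.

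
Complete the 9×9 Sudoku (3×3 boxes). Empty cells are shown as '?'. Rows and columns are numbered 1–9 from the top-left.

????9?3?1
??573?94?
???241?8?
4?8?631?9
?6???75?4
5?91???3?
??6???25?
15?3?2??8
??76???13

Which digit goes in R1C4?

R3C3 = 3: row 3 has {1,2,4,8}; col 3 has {5,6,7,8,9}; box has {5} → only 3 remains.
R4C4 = 5: row 4 has {1,3,4,6,8,9}; col 4 has {1,2,3,6,7}; box has {1,3,6,7} → only 5 remains.
R5C8 = 2: row 5 has {4,5,6,7}; col 8 has {1,3,4,5,8}; box has {1,3,4,5,9} → only 2 remains.
R7C9 = 7: row 7 has {2,5,6}; col 9 has {1,3,4,8,9}; box has {1,2,3,5,8} → only 7 remains.
R8C3 = 4: row 8 has {1,2,3,5,8}; col 3 has {3,5,6,7,8,9}; box has {1,5,6,7} → only 4 remains.
R8C5 = 7: row 8 has {1,2,3,4,5,8}; col 5 has {3,4,6,9}; box has {2,3,6} → only 7 remains.
R8C7 = 6: row 8 has {1,2,3,4,5,7,8}; col 7 has {1,2,3,5,9}; box has {1,2,3,5,7,8} → only 6 remains.
R8C8 = 9: row 8 has {1,2,3,4,5,6,7,8}; col 8 has {1,2,3,4,5,8}; box has {1,2,3,5,6,7,8} → only 9 remains.
R9C7 = 4: row 9 has {1,3,6,7}; col 7 has {1,2,3,5,6,9}; box has {1,2,3,5,6,7,8,9} → only 4 remains.
R1C3 = 2: row 1 has {1,3,9}; col 3 has {3,4,5,6,7,8,9}; box has {3,5} → only 2 remains.
R1C4 = 8: row 1 has {1,2,3,9}; col 4 has {1,2,3,5,6,7}; box has {1,2,3,4,7,9} → only 8 remains.

8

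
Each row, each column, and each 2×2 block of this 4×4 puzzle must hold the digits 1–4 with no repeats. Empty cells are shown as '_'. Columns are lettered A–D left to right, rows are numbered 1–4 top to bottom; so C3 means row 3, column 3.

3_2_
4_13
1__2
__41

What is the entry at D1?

4

B1 = 1 (sole candidate).
D1 = 4: row 1 has {1,2,3}; col 4 has {1,2,3}; box has {1,2,3} → only 4 remains.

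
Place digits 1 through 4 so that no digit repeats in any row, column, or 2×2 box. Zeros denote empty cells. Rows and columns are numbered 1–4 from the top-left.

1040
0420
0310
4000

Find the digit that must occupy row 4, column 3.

row 1, column 2 = 2 (sole candidate).
row 1, column 4 = 3 (sole candidate).
row 2, column 1 = 3 (sole candidate).
row 2, column 4 = 1 (sole candidate).
row 3, column 1 = 2 (sole candidate).
row 3, column 4 = 4 (sole candidate).
row 4, column 2 = 1 (sole candidate).
row 4, column 3 = 3: row 4 has {1,4}; col 3 has {1,2,4}; box has {1,4} → only 3 remains.

3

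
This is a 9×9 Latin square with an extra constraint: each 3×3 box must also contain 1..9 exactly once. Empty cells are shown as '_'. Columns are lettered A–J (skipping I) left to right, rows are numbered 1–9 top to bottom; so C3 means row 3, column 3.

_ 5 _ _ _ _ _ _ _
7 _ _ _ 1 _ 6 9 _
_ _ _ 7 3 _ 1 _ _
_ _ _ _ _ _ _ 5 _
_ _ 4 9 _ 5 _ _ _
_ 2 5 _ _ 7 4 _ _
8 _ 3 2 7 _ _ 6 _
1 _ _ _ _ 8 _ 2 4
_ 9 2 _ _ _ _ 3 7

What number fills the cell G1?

C2 = 8: row 2 has {1,6,7,9}; col 3 has {2,3,4,5}; box has {5,7} → only 8 remains.
B7 = 4: row 7 has {2,3,6,7,8}; col 2 has {2,5,9}; box has {1,2,3,8,9} → only 4 remains.
B2 = 3: row 2 has {1,6,7,8,9}; col 2 has {2,4,5,9}; box has {5,7,8} → only 3 remains.
B3 = 6: row 3 has {1,3,7}; col 2 has {2,3,4,5,9}; box has {3,5,7,8} → only 6 remains.
C3 = 9: row 3 has {1,3,6,7}; col 3 has {2,3,4,5,8}; box has {3,5,6,7,8} → only 9 remains.
B8 = 7: row 8 has {1,2,4,8}; col 2 has {2,3,4,5,6,9}; box has {1,2,3,4,8,9} → only 7 remains.
C8 = 6: row 8 has {1,2,4,7,8}; col 3 has {2,3,4,5,8,9}; box has {1,2,3,4,7,8,9} → only 6 remains.
A9 = 5: row 9 has {2,3,7,9}; col 1 has {1,7,8}; box has {1,2,3,4,6,7,8,9} → only 5 remains.
G9 = 8: row 9 has {2,3,5,7,9}; col 7 has {1,4,6}; box has {2,3,4,6,7} → only 8 remains.
C1 = 1: row 1 has {5}; col 3 has {2,3,4,5,6,8,9}; box has {3,5,6,7,8,9} → only 1 remains.
C4 = 7: row 4 has {5}; col 3 has {1,2,3,4,5,6,8,9}; box has {2,4,5} → only 7 remains.
J3 = 5: in row 3, 5 can only go here (every other open cell in that row sees a 5).
J2 = 2: row 2 has {1,3,6,7,8,9}; col 9 has {4,5,7}; box has {1,5,6,9} → only 2 remains.
F2 = 4: row 2 has {1,2,3,6,7,8,9}; col 6 has {5,7,8}; box has {1,3,7} → only 4 remains.
F3 = 2: row 3 has {1,3,5,6,7,9}; col 6 has {4,5,7,8}; box has {1,3,4,7} → only 2 remains.
D2 = 5: row 2 has {1,2,3,4,6,7,8,9}; col 4 has {2,7,9}; box has {1,2,3,4,7} → only 5 remains.
A3 = 4: row 3 has {1,2,3,5,6,7,9}; col 1 has {1,5,7,8}; box has {1,3,5,6,7,8,9} → only 4 remains.
H3 = 8: row 3 has {1,2,3,4,5,6,7,9}; col 8 has {2,3,5,6,9}; box has {1,2,5,6,9} → only 8 remains.
H6 = 1: row 6 has {2,4,5,7}; col 8 has {2,3,5,6,8,9}; box has {4,5} → only 1 remains.
D8 = 3: row 8 has {1,2,4,6,7,8}; col 4 has {2,5,7,9}; box has {2,7,8} → only 3 remains.
A1 = 2: row 1 has {1,5}; col 1 has {1,4,5,7,8}; box has {1,3,4,5,6,7,8,9} → only 2 remains.
J1 = 3: row 1 has {1,2,5}; col 9 has {2,4,5,7}; box has {1,2,5,6,8,9} → only 3 remains.
H5 = 7: row 5 has {4,5,9}; col 8 has {1,2,3,5,6,8,9}; box has {1,4,5} → only 7 remains.
G1 = 7: row 1 has {1,2,3,5}; col 7 has {1,4,6,8}; box has {1,2,3,5,6,8,9} → only 7 remains.

7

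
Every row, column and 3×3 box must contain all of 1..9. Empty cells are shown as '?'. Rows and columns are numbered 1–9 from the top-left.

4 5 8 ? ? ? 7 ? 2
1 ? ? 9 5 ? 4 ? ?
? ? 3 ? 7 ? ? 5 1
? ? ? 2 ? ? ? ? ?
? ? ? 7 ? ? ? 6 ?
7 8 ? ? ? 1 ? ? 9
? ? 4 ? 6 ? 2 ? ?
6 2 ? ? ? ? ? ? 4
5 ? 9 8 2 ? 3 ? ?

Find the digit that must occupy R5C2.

4

R6C7 = 5 (sole candidate).
R1C8 = 9 (hidden single in row 1).
R7C6 = 9 (hidden single in row 7).
R8C7 = 9 (hidden single in row 8).
R8C8 = 8 (hidden single in row 8).
R2C8 = 3 (sole candidate).
R7C1 = 8 (hidden single in row 7).
R9C6 = 4 (hidden single in row 9).
R9C9 = 6 (hidden single in row 9).
R2C9 = 8 (sole candidate).
R3C7 = 6 (sole candidate).
R5C9 = 3 (sole candidate).
R3C2 = 9 (sole candidate).
R3C4 = 4 (sole candidate).
R4C9 = 7 (sole candidate).
R7C9 = 5 (sole candidate).
R3C1 = 2 (sole candidate).
R3C6 = 8 (sole candidate).
R5C1 = 9 (sole candidate).
R5C6 = 5 (sole candidate).
R4C1 = 3 (sole candidate).
R4C6 = 6 (sole candidate).
R6C4 = 3 (sole candidate).
R6C5 = 4 (sole candidate).
R6C8 = 2 (sole candidate).
R7C4 = 1 (sole candidate).
R7C8 = 7 (sole candidate).
R8C4 = 5 (sole candidate).
R8C5 = 3 (sole candidate).
R8C6 = 7 (sole candidate).
R9C8 = 1 (sole candidate).
R1C4 = 6 (sole candidate).
R1C5 = 1 (sole candidate).
R1C6 = 3 (sole candidate).
R2C6 = 2 (sole candidate).
R4C8 = 4 (sole candidate).
R5C5 = 8 (sole candidate).
R5C7 = 1 (sole candidate).
R6C3 = 6 (sole candidate).
R7C2 = 3 (sole candidate).
R8C3 = 1 (sole candidate).
R9C2 = 7 (sole candidate).
R2C2 = 6 (sole candidate).
R2C3 = 7 (sole candidate).
R4C2 = 1 (sole candidate).
R4C3 = 5 (sole candidate).
R4C5 = 9 (sole candidate).
R4C7 = 8 (sole candidate).
R5C2 = 4: row 5 has {1,3,5,6,7,8,9}; col 2 has {1,2,3,5,6,7,8,9}; box has {1,3,5,6,7,8,9} → only 4 remains.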